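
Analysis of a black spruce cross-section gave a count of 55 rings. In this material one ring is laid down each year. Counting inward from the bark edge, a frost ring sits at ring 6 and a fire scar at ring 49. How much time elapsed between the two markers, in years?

43 years

49 − 6 = 43 rings lie between the two events.
One ring per year makes the interval 43 years.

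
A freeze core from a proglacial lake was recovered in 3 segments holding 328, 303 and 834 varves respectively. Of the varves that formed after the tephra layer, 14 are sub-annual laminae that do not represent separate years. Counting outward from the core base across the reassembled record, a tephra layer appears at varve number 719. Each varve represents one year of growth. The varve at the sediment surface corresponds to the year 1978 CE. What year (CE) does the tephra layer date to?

Total varves = 328 + 303 + 834 = 1465.
1465 − 719 = 746 varves lie beyond the tephra layer toward the sediment surface.
Removing the 14 false varves leaves 746 − 14 = 732 true varves beyond the tephra layer.
1978 − 732 = 1246 CE.

1246 CE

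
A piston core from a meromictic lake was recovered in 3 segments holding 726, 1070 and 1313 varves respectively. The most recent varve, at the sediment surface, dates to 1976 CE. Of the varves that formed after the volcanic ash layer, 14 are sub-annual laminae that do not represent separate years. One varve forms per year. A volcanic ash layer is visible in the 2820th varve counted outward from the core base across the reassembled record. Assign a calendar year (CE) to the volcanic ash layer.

1701 CE

Total varves = 726 + 1070 + 1313 = 3109.
The volcanic ash layer sits at varve 2820 from the core base, so 3109 − 2820 = 289 varves formed after it.
Removing the 14 false varves leaves 289 − 14 = 275 true varves beyond the volcanic ash layer.
1976 − 275 = 1701 CE.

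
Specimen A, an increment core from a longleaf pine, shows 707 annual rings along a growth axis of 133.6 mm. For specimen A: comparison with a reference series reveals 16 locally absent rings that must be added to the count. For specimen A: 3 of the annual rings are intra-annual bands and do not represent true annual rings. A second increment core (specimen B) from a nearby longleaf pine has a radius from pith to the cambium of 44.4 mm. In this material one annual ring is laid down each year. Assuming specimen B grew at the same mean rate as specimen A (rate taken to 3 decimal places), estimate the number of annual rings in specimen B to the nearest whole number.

239 annual rings

Specimen A: after corrections the count is 707 − 3 + 16 = 720 annual rings.
A: Extension rate ≈ 133.6 / 720 = 0.186 mm per year.
B spans 44.4 / 0.186 = 238.71 years ≈ 239 annual rings.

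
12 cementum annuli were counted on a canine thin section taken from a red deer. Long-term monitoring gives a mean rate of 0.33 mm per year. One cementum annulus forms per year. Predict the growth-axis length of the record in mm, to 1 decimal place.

12 years of growth are recorded.
12 years at 0.33 mm/year gives 0.33 × 12 = 4.0 mm.

4.0 mm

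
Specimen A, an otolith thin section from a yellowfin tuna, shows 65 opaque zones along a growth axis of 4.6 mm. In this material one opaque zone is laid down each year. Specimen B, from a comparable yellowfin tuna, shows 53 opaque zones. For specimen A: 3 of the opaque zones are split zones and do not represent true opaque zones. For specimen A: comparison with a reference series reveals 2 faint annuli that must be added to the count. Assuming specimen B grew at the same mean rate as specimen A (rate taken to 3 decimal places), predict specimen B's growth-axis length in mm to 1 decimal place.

Specimen A: adjusted count: 65 − 3 + 2 = 64 opaque zones.
A: 4.6 mm over 64 years gives 4.6 / 64 ≈ 0.072 mm per year.
Length of B = 0.072 × 53 = 3.8 mm.

3.8 mm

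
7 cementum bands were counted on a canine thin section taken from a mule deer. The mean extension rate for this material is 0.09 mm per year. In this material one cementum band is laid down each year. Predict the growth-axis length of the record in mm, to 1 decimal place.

0.6 mm

The record spans 7 years at 0.09 mm per year.
Length ≈ 0.09 × 7 = 0.6 mm.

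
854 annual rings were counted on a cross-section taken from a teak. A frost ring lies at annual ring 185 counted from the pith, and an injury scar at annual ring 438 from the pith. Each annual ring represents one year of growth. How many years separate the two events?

253 yr

438 − 185 = 253 annual rings lie between the two events.
One annual ring per year makes the interval 253 years.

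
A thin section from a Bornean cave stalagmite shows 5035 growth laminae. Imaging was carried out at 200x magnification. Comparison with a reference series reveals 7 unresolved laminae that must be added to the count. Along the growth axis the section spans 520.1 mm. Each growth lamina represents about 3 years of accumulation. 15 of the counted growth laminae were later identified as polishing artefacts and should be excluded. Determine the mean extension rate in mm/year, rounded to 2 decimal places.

0.03 mm/year

True growth lamina count = 5035 − 15 + 7 = 5027.
At 3 years per growth lamina, 5027 × 3 = 15081 years.
520.1 mm over 15081 years gives 520.1 / 15081 ≈ 0.03 mm/year.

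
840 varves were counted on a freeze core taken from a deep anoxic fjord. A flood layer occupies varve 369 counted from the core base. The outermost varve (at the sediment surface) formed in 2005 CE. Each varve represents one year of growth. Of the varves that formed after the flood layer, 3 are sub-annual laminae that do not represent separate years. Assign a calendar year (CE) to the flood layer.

Between varve 369 and the sediment surface there are 840 − 369 = 471 varves.
Excluding 3 false varves: 471 − 3 = 468.
2005 − 468 = 1537 CE.

1537 CE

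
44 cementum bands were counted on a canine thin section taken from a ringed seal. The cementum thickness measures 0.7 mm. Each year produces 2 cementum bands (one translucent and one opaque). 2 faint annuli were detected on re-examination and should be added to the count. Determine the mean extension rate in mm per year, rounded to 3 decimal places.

Adjusted count: 44 + 2 = 46 cementum bands.
With 2 cementum bands per year, 46 / 2 = 23 years.
Mean rate = 0.7 mm / 23 years ≈ 0.030 mm per year.

0.030 mm per year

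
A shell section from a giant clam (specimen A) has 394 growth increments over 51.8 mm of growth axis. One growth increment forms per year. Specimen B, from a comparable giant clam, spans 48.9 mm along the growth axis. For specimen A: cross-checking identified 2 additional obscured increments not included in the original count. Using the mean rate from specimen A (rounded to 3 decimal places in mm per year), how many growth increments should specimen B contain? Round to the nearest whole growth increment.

Specimen A: correcting the raw count gives 394 + 2 = 396 true growth increments.
A: Mean rate = 51.8 mm / 396 years ≈ 0.131 mm/yr.
Specimen B: 48.9 mm / 0.131 mm per year = 373.28 years ≈ 373 growth increments.

373 growth increments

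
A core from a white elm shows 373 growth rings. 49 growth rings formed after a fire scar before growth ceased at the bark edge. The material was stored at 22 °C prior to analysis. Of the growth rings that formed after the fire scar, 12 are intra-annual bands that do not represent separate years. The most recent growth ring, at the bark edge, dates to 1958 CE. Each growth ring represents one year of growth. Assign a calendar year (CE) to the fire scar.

1921 CE

49 growth rings formed after the fire scar.
49 − 12 false = 37 true growth rings after the fire scar.
1958 − 37 = 1921 CE.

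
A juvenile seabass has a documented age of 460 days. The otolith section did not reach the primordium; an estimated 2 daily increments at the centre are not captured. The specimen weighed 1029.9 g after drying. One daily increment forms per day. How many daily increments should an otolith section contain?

At one daily increment per day, 460 days correspond to 460 daily increments.
460 − 2 missed = 458 daily increments expected in the prepared section.

458 daily increments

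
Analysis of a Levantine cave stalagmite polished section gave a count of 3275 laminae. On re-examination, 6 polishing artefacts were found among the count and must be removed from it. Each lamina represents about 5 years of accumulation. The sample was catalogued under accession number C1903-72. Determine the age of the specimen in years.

16345 yr

After corrections the count is 3275 − 6 = 3269 laminae.
Multiplying by 5 years per lamina: 3269 × 5 = 16345 years.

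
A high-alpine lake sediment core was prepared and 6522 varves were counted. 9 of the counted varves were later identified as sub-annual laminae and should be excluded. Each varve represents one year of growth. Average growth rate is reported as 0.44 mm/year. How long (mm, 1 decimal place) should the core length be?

2865.7 mm

Adjusted count: 6522 − 9 = 6513 varves.
Length ≈ 0.44 × 6513 = 2865.7 mm.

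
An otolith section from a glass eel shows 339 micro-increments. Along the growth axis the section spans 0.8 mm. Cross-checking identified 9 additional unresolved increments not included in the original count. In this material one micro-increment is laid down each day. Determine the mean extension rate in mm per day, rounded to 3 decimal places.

0.002 mm per day

Correcting the raw count gives 339 + 9 = 348 true micro-increments.
0.8 mm over 348 days gives 0.8 / 348 ≈ 0.002 mm per day.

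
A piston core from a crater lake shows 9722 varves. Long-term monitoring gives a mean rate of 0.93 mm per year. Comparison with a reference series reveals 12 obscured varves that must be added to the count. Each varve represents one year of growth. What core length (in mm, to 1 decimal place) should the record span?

After corrections the count is 9722 + 12 = 9734 varves.
Length ≈ 0.93 × 9734 = 9052.6 mm.

9052.6 mm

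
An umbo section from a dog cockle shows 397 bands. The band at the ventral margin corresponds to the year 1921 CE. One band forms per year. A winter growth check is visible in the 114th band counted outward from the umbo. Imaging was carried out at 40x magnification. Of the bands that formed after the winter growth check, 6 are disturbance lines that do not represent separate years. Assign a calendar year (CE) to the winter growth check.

Between band 114 and the ventral margin there are 397 − 114 = 283 bands.
Excluding 6 false bands: 283 − 6 = 277.
Counting back 277 years from 1921 CE places the winter growth check in 1921 − 277 = 1644 CE.

1644 CE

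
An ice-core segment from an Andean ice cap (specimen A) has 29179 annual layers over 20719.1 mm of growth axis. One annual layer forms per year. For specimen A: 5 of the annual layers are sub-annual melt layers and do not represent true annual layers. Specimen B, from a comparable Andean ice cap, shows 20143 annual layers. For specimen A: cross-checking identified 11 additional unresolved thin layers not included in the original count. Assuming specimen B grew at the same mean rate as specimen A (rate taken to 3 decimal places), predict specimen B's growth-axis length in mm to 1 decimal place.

14301.5 mm

Specimen A: correcting the raw count gives 29179 − 5 + 11 = 29185 true annual layers.
A: Extension rate ≈ 20719.1 / 29185 = 0.710 mm/year.
B's length ≈ 0.710 × 20143 = 14301.5 mm.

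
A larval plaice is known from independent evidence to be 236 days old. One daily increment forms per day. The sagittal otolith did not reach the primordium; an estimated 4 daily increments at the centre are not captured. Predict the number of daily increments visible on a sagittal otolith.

232 daily increments

One daily increment per day gives 236 daily increments over 236 days.
Less the 4 uncaptured daily increments: 236 − 4 = 232.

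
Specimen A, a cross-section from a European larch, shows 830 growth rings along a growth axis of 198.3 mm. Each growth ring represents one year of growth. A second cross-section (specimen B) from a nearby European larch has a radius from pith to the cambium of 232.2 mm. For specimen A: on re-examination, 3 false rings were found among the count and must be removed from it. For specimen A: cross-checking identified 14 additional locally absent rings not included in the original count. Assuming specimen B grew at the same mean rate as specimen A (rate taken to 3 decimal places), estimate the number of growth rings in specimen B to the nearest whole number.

984 growth rings

Specimen A: true growth ring count = 830 − 3 + 14 = 841.
A: Extension rate ≈ 198.3 / 841 = 0.236 mm/yr.
Specimen B: 232.2 mm / 0.236 mm per year = 983.90 years ≈ 984 growth rings.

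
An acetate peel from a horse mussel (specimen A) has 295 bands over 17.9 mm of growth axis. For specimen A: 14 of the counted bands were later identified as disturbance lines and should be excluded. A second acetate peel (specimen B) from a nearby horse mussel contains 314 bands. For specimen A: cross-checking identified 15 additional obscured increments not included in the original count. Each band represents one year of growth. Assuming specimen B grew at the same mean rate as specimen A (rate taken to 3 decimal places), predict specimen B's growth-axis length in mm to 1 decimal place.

Specimen A: after corrections the count is 295 − 14 + 15 = 296 bands.
A: Extension rate ≈ 17.9 / 296 = 0.060 mm per year.
For B, 0.060 mm/year × 314 years = 18.8 mm.

18.8 mm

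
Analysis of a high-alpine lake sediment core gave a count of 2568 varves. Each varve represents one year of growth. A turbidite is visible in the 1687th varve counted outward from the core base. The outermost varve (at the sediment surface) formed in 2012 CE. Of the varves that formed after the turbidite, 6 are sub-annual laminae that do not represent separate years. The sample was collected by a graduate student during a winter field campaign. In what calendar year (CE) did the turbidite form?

1137 CE

2568 − 1687 = 881 varves lie beyond the turbidite toward the sediment surface.
Removing the 6 false varves leaves 881 − 6 = 875 true varves beyond the turbidite.
2012 − 875 = 1137 CE.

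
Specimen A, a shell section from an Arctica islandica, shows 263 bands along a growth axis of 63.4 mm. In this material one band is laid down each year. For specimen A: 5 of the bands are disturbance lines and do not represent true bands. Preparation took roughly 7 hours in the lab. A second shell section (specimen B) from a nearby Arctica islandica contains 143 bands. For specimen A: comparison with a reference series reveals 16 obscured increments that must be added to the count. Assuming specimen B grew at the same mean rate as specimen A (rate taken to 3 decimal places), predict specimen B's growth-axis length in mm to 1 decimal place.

Specimen A: correcting the raw count gives 263 − 5 + 16 = 274 true bands.
A: 63.4 mm over 274 years gives 63.4 / 274 ≈ 0.231 mm/year.
For B, 0.231 mm/year × 143 years = 33.0 mm.

33.0 mm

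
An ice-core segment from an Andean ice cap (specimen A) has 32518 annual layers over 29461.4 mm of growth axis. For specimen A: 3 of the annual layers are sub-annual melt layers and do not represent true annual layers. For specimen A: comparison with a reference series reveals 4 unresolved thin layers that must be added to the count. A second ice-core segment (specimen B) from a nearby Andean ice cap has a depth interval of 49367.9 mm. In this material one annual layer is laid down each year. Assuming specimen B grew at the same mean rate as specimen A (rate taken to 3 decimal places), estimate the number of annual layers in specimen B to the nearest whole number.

54490 annual layers

Specimen A: after corrections the count is 32518 − 3 + 4 = 32519 annual layers.
A: 29461.4 mm over 32519 years gives 29461.4 / 32519 ≈ 0.906 mm/yr.
B spans 49367.9 / 0.906 = 54489.96 years ≈ 54490 annual layers.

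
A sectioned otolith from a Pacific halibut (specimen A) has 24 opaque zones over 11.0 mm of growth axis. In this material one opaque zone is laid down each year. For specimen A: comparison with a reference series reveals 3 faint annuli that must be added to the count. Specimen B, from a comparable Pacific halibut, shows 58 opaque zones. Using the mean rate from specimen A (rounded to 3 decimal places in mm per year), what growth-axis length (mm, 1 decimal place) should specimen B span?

23.6 mm

Specimen A: adjusted count: 24 + 3 = 27 opaque zones.
A: Extension rate ≈ 11.0 / 27 = 0.407 mm/yr.
B's length ≈ 0.407 × 58 = 23.6 mm.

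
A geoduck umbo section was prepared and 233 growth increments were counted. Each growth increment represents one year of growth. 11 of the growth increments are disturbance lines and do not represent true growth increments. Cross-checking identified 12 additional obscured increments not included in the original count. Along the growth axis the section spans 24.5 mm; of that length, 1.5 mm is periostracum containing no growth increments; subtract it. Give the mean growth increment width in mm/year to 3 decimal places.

0.098 mm/year

Correcting the raw count gives 233 − 11 + 12 = 234 true growth increments.
The growth record spans 24.5 − 1.5 = 23.0 mm.
Extension rate ≈ 23.0 / 234 = 0.098 mm/year.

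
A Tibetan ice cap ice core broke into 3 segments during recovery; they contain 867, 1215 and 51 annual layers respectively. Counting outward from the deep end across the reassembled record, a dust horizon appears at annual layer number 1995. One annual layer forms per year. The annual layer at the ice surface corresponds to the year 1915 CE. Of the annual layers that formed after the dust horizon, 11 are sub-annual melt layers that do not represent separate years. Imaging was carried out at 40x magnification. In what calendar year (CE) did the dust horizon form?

Total annual layers = 867 + 1215 + 51 = 2133.
The dust horizon sits at annual layer 1995 from the deep end, so 2133 − 1995 = 138 annual layers formed after it.
Removing the 11 false annual layers leaves 138 − 11 = 127 true annual layers beyond the dust horizon.
1915 − 127 = 1788 CE.

1788 CE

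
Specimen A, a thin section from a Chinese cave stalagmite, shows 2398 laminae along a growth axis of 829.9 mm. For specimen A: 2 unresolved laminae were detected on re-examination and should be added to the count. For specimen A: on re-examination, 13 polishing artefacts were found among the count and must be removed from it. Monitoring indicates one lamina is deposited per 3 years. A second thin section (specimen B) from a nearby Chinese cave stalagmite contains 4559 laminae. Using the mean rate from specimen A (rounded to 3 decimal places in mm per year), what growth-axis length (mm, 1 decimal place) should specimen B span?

1586.5 mm

Specimen A: after corrections the count is 2398 − 13 + 2 = 2387 laminae.
Specimen A: 2387 laminae at 3 years each span 2387 × 3 = 7161 years.
A: Mean rate = 829.9 mm / 7161 years ≈ 0.116 mm per year.
Specimen B: at 3 years per lamina, 4559 × 3 = 13677 years. B's length ≈ 0.116 × 13677 = 1586.5 mm.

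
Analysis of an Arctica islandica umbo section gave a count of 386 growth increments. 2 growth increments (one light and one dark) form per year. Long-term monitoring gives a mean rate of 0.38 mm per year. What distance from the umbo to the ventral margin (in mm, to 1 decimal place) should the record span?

73.3 mm

With 2 growth increments per year, 386 / 2 = 193 years.
Length ≈ 0.38 × 193 = 73.3 mm.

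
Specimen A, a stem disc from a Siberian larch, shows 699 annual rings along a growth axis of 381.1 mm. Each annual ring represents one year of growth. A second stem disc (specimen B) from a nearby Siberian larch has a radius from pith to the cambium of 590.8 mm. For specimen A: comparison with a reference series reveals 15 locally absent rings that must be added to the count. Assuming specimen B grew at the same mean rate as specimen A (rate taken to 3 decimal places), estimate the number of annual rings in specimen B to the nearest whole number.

Specimen A: adjusted count: 699 + 15 = 714 annual rings.
A: Mean rate = 381.1 mm / 714 years ≈ 0.534 mm per year.
B spans 590.8 / 0.534 = 1106.37 years ≈ 1106 annual rings.

1106 annual rings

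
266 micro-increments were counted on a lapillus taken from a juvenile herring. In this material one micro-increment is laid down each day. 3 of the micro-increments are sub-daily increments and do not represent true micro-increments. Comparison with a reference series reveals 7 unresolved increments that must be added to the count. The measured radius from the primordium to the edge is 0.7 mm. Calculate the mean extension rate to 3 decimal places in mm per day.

True micro-increment count = 266 − 3 + 7 = 270.
0.7 mm over 270 days gives 0.7 / 270 ≈ 0.003 mm per day.

0.003 mm per day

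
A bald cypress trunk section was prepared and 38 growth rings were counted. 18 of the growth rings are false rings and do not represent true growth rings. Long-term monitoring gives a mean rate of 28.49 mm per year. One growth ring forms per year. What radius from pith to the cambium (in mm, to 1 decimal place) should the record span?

Adjusted count: 38 − 18 = 20 growth rings.
Length ≈ 28.49 × 20 = 569.8 mm.

569.8 mm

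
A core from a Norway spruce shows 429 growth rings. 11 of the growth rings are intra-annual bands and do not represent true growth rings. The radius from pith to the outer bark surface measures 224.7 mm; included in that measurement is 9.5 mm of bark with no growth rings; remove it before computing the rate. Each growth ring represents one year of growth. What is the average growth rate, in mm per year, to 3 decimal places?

0.515 mm per year

Adjusted count: 429 − 11 = 418 growth rings.
Net length = 224.7 − 9.5 = 215.2 mm.
Mean rate = 215.2 mm / 418 years ≈ 0.515 mm per year.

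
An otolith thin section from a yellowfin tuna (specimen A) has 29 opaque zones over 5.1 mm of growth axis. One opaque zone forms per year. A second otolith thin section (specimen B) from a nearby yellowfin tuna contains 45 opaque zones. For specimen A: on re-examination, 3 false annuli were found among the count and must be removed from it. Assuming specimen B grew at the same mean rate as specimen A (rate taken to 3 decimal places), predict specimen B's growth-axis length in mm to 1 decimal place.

Specimen A: after corrections the count is 29 − 3 = 26 opaque zones.
A: 5.1 mm over 26 years gives 5.1 / 26 ≈ 0.196 mm/year.
Length of B = 0.196 × 45 = 8.8 mm.

8.8 mm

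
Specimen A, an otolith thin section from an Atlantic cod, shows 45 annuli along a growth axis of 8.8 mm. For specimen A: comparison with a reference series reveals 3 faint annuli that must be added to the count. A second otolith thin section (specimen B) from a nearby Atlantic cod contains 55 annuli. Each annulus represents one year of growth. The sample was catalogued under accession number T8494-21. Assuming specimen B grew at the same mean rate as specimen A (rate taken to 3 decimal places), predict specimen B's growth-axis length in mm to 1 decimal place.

10.1 mm

Specimen A: adjusted count: 45 + 3 = 48 annuli.
A: 8.8 mm over 48 years gives 8.8 / 48 ≈ 0.183 mm/year.
B's length ≈ 0.183 × 55 = 10.1 mm.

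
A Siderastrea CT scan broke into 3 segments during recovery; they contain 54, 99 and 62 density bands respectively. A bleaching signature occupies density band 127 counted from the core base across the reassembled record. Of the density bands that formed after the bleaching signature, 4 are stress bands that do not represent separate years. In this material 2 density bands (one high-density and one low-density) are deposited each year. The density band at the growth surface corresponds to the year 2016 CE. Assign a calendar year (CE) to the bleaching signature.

1974 CE

Total density bands = 54 + 99 + 62 = 215.
215 − 127 = 88 density bands lie beyond the bleaching signature toward the growth surface.
88 − 4 false = 84 true density bands after the bleaching signature.
Dividing by 2 density bands per year: 84 / 2 = 42 years.
2016 − 42 = 1974 CE.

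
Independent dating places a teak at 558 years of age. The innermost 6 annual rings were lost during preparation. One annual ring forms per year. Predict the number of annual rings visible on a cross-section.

552 annual rings

Expected annual rings over 558 years: 558.
Less the 6 uncaptured annual rings: 558 − 6 = 552.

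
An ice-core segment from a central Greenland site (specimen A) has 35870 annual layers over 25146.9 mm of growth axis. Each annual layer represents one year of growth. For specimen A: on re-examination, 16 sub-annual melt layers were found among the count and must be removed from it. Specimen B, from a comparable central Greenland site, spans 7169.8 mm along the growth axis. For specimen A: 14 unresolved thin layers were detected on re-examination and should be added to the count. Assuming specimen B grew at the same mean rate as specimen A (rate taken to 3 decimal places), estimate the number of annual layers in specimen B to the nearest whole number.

10228 annual layers

Specimen A: true annual layer count = 35870 − 16 + 14 = 35868.
A: 25146.9 mm over 35868 years gives 25146.9 / 35868 ≈ 0.701 mm/yr.
For B, 7169.8 / 0.701 = 10227.96 years ≈ 10228 annual layers.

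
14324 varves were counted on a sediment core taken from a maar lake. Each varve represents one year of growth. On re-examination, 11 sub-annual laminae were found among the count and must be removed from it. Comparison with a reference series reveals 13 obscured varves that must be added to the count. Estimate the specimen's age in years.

14326 years

After corrections the count is 14324 − 11 + 13 = 14326 varves.
One varve per year makes the duration 14326 years.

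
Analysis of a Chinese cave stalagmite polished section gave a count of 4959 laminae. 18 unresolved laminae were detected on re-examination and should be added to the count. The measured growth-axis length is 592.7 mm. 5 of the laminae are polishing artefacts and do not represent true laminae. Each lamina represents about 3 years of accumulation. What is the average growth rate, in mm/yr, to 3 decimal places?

Adjusted count: 4959 − 5 + 18 = 4972 laminae.
4972 laminae at 3 years each span 4972 × 3 = 14916 years.
Mean rate = 592.7 mm / 14916 years ≈ 0.040 mm/yr.

0.040 mm/yr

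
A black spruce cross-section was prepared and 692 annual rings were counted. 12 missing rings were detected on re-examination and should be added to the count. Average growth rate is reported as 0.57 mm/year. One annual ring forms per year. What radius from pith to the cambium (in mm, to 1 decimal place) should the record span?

401.3 mm

After corrections the count is 692 + 12 = 704 annual rings.
Length ≈ 0.57 × 704 = 401.3 mm.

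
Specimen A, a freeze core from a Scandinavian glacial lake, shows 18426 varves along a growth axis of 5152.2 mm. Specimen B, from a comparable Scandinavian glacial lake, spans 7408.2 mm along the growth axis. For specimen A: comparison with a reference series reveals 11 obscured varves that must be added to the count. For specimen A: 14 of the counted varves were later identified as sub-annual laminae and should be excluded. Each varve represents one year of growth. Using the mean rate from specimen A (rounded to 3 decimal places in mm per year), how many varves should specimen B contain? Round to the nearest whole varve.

26458 varves

Specimen A: after corrections the count is 18426 − 14 + 11 = 18423 varves.
A: 5152.2 mm over 18423 years gives 5152.2 / 18423 ≈ 0.280 mm per year.
B spans 7408.2 / 0.280 = 26457.86 years ≈ 26458 varves.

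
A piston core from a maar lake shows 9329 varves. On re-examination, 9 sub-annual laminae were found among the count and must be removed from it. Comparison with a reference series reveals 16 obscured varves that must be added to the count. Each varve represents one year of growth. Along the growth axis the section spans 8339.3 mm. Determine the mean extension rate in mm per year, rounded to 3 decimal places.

Adjusted count: 9329 − 9 + 16 = 9336 varves.
Extension rate ≈ 8339.3 / 9336 = 0.893 mm per year.

0.893 mm per year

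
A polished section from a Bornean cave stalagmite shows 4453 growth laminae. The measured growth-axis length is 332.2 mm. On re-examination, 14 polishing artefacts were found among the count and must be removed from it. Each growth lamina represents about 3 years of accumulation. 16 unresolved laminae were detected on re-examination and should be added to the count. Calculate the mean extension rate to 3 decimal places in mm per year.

0.025 mm per year

True growth lamina count = 4453 − 14 + 16 = 4455.
At 3 years per growth lamina, 4455 × 3 = 13365 years.
Extension rate ≈ 332.2 / 13365 = 0.025 mm per year.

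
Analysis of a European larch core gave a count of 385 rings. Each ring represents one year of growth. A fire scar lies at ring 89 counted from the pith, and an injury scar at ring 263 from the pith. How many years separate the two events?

174 yr

263 − 89 = 174 rings lie between the two events.
One ring per year makes the interval 174 years.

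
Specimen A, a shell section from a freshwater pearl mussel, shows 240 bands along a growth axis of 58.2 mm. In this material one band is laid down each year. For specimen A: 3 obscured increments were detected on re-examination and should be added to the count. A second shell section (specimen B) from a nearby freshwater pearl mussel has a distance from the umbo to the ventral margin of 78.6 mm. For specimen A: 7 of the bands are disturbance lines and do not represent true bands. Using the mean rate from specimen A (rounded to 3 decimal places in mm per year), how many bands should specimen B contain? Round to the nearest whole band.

318 bands

Specimen A: adjusted count: 240 − 7 + 3 = 236 bands.
A: Mean rate = 58.2 mm / 236 years ≈ 0.247 mm/year.
For B, 78.6 / 0.247 = 318.22 years ≈ 318 bands.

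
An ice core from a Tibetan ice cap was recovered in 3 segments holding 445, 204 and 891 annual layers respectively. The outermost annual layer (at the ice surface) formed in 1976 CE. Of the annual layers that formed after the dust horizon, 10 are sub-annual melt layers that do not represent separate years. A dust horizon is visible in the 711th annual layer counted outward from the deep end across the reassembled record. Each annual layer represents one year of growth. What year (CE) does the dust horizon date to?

Total annual layers = 445 + 204 + 891 = 1540.
Between annual layer 711 and the ice surface there are 1540 − 711 = 829 annual layers.
Removing the 10 false annual layers leaves 829 − 10 = 819 true annual layers beyond the dust horizon.
Counting back 819 years from 1976 CE places the dust horizon in 1976 − 819 = 1157 CE.

1157 CE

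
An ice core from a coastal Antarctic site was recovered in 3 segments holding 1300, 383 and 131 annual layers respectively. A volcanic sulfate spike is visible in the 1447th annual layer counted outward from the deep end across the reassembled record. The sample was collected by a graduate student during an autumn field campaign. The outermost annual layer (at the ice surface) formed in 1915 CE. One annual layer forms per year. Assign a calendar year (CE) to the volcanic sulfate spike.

Total annual layers = 1300 + 383 + 131 = 1814.
The volcanic sulfate spike sits at annual layer 1447 from the deep end, so 1814 − 1447 = 367 annual layers formed after it.
The annual layer at the ice surface is 1915 CE, so the volcanic sulfate spike dates to 1915 − 367 = 1548 CE.

1548 CE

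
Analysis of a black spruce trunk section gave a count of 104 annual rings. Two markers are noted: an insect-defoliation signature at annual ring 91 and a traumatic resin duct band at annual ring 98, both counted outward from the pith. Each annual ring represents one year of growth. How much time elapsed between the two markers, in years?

Separation: 98 − 91 = 7 annual rings.
At one annual ring per year, 7 years elapsed between them.

7 years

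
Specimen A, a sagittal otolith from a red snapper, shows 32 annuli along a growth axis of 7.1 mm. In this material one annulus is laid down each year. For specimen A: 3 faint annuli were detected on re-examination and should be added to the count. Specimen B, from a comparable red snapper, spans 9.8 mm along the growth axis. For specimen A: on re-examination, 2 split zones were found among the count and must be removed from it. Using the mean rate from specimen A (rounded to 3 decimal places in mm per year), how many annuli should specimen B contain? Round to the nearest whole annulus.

46 annuli

Specimen A: adjusted count: 32 − 2 + 3 = 33 annuli.
A: Mean rate = 7.1 mm / 33 years ≈ 0.215 mm/year.
For B, 9.8 / 0.215 = 45.58 years ≈ 46 annuli.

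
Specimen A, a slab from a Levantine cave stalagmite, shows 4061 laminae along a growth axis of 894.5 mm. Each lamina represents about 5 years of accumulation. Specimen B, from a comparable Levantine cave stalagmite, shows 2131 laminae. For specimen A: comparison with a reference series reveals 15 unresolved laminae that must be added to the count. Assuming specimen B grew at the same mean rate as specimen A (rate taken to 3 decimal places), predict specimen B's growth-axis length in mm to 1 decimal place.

468.8 mm

Specimen A: after corrections the count is 4061 + 15 = 4076 laminae.
Specimen A: at 5 years per lamina, 4076 × 5 = 20380 years.
A: Extension rate ≈ 894.5 / 20380 = 0.044 mm/year.
Specimen B: at 5 years per lamina, 2131 × 5 = 10655 years. For B, 0.044 mm/year × 10655 years = 468.8 mm.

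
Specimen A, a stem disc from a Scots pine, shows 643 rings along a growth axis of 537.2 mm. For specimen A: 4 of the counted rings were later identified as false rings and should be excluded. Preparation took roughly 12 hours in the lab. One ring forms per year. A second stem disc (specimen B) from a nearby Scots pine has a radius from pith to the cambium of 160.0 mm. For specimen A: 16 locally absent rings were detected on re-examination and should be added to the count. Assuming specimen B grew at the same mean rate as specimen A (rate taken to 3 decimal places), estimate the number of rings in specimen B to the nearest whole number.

Specimen A: after corrections the count is 643 − 4 + 16 = 655 rings.
A: Mean rate = 537.2 mm / 655 years ≈ 0.820 mm per year.
Specimen B: 160.0 mm / 0.820 mm per year = 195.12 years ≈ 195 rings.

195 rings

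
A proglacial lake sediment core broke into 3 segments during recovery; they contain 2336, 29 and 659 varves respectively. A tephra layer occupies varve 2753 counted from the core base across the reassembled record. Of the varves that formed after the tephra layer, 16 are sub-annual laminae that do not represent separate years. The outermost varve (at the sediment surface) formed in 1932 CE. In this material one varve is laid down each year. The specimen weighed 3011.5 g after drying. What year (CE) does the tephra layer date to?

Total varves = 2336 + 29 + 659 = 3024.
3024 − 2753 = 271 varves lie beyond the tephra layer toward the sediment surface.
Excluding 16 false varves: 271 − 16 = 255.
Counting back 255 years from 1932 CE places the tephra layer in 1932 − 255 = 1677 CE.

1677 CE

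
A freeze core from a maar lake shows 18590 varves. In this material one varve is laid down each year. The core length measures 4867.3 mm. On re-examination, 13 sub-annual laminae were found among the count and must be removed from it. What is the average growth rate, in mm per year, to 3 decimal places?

0.262 mm per year

Correcting the raw count gives 18590 − 13 = 18577 true varves.
Mean rate = 4867.3 mm / 18577 years ≈ 0.262 mm per year.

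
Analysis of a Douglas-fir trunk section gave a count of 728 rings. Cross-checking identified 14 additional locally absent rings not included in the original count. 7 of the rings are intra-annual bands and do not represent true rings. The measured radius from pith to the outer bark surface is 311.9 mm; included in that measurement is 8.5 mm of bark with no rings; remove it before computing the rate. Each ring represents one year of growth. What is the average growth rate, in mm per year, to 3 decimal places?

Correcting the raw count gives 728 − 7 + 14 = 735 true rings.
Removing the 8.5 mm offcut leaves 311.9 − 8.5 = 303.4 mm.
Extension rate ≈ 303.4 / 735 = 0.413 mm per year.

0.413 mm per year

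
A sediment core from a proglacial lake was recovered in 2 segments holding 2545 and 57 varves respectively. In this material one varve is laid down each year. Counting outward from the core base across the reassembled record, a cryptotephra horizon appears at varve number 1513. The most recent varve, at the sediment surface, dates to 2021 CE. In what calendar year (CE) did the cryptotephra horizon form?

Total varves = 2545 + 57 = 2602.
2602 − 1513 = 1089 varves lie beyond the cryptotephra horizon toward the sediment surface.
Counting back 1089 years from 2021 CE places the cryptotephra horizon in 2021 − 1089 = 932 CE.

932 CE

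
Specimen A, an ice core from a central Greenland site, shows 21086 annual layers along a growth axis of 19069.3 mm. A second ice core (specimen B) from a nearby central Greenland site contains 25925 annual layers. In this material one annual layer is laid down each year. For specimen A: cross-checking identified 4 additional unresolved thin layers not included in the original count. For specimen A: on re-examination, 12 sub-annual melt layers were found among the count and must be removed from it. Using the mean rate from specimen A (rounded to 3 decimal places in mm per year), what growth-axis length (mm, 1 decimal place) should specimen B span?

23462.1 mm

Specimen A: after corrections the count is 21086 − 12 + 4 = 21078 annual layers.
A: Extension rate ≈ 19069.3 / 21078 = 0.905 mm/year.
Length of B = 0.905 × 25925 = 23462.1 mm.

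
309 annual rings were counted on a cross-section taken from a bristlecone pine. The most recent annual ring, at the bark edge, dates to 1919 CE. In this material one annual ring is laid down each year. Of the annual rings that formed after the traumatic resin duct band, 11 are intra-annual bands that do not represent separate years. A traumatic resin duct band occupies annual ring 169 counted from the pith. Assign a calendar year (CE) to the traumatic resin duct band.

309 − 169 = 140 annual rings lie beyond the traumatic resin duct band toward the bark edge.
Removing the 11 false annual rings leaves 140 − 11 = 129 true annual rings beyond the traumatic resin duct band.
Counting back 129 years from 1919 CE places the traumatic resin duct band in 1919 − 129 = 1790 CE.

1790 CE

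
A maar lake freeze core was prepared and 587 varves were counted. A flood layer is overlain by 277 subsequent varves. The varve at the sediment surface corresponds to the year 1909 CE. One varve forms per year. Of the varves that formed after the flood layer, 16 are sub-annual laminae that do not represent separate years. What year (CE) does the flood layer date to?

277 varves formed after the flood layer.
Removing the 16 false varves leaves 277 − 16 = 261 true varves beyond the flood layer.
Counting back 261 years from 1909 CE places the flood layer in 1909 − 261 = 1648 CE.

1648 CE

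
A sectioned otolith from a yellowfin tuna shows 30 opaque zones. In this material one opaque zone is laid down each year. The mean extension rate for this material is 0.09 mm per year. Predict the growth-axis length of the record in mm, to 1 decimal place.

2.7 mm

30 years of growth are recorded.
Length ≈ 0.09 × 30 = 2.7 mm.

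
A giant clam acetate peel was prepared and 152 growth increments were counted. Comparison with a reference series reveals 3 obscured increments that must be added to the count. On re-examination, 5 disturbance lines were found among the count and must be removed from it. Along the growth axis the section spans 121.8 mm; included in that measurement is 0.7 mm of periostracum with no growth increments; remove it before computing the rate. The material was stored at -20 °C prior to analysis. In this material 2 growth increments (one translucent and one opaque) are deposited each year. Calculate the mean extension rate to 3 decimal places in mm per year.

1.615 mm per year

After corrections the count is 152 − 5 + 3 = 150 growth increments.
150 growth increments at 2 per year is 150 / 2 = 75 years.
Net length = 121.8 − 0.7 = 121.1 mm.
121.1 mm over 75 years gives 121.1 / 75 ≈ 1.615 mm per year.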